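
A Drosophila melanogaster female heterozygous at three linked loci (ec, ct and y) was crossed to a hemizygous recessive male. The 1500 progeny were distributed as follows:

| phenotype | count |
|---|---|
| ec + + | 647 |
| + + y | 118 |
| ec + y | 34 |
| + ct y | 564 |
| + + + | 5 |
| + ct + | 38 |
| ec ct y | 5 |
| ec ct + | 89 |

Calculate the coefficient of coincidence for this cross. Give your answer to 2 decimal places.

0.84

The two most frequent reciprocal classes, + ct y and ec + +, are the parental types, so the F1 was + ct y / ec + +.
The two rarest classes, ec ct y and + + +, are the double crossovers. Comparing them with the parentals, only the ec allele has switched, so ec is the middle locus and the order is y – ec – ct.
y–ec: (72 + 10)/1500 = 0.0547; ec–ct: (207 + 10)/1500 = 0.1447.
Expected DCO frequency = 0.0547 × 0.1447 ≈ 0.00792; observed = 10/1500 ≈ 0.00667.
Coefficient of coincidence = 0.00667/0.00792 ≈ 0.84.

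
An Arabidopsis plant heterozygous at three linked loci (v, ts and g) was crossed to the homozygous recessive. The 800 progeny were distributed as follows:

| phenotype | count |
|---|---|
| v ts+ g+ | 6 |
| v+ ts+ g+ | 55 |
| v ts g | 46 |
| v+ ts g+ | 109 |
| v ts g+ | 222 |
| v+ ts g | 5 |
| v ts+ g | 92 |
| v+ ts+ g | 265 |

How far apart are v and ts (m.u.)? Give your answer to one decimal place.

26.5 m.u.

The two most frequent reciprocal classes, v ts g+ and v+ ts+ g, are the parental types, so the F1 was v ts g+ / v+ ts+ g.
The two rarest classes, v ts+ g+ and v+ ts g, are the double crossovers. Comparing them with the parentals, only the ts allele has switched, so ts is the middle locus and the order is v – ts – g.
Crossovers in the v–ts interval produce the single-crossover classes v+ ts g+ and v ts+ g (109 + 92 = 201) plus the double crossovers (11).
RF(v–ts) = (201 + 11) / 800 = 212/800 = 0.2650 → 26.5 m.u.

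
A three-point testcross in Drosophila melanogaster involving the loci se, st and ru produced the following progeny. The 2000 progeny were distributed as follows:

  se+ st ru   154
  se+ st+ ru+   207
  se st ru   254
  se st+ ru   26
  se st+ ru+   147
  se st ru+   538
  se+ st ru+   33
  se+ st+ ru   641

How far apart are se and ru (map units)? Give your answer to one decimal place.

The two most frequent reciprocal classes, se st ru+ and se+ st+ ru, are the parental types, so the F1 was se st ru+ / se+ st+ ru.
The two rarest classes, se+ st ru+ and se st+ ru, are the double crossovers. Comparing them with the parentals, only the se allele has switched, so se is the middle locus and the order is ru – se – st.
Crossovers in the ru–se interval produce the single-crossover classes se st ru and se+ st+ ru+ (254 + 207 = 461) plus the double crossovers (59).
RF(ru–se) = (461 + 59) / 2000 = 520/2000 = 0.2600 → 26.0 map units.

26.0 map units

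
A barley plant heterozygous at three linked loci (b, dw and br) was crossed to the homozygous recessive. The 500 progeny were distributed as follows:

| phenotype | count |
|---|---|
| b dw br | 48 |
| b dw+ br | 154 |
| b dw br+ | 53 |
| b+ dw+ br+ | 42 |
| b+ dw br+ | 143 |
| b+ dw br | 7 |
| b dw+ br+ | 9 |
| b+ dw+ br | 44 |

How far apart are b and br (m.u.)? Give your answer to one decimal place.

22.6 m.u.

The two most frequent reciprocal classes, b dw+ br and b+ dw br+, are the parental types, so the F1 was b dw+ br / b+ dw br+.
The two rarest classes, b dw+ br+ and b+ dw br, are the double crossovers. Comparing them with the parentals, only the br allele has switched, so br is the middle locus and the order is b – br – dw.
Crossovers in the b–br interval produce the single-crossover classes b+ dw+ br and b dw br+ (44 + 53 = 97) plus the double crossovers (16).
RF(b–br) = (97 + 16) / 500 = 113/500 = 0.2260 → 22.6 m.u.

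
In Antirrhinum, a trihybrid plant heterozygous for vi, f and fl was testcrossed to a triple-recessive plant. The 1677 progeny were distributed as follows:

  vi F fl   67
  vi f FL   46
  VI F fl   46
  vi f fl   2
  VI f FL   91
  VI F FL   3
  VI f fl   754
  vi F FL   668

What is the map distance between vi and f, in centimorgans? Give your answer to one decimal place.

5.8 centimorgans

The two most frequent reciprocal classes, VI f fl and vi F FL, are the parental types, so the F1 was VI f fl / vi F FL.
The two rarest classes, vi f fl and VI F FL, are the double crossovers. Comparing them with the parentals, only the vi allele has switched, so vi is the middle locus and the order is fl – vi – f.
Crossovers in the vi–f interval produce the single-crossover classes VI F fl and vi f FL (46 + 46 = 92) plus the double crossovers (5).
RF(vi–f) = (92 + 5) / 1677 = 97/1677 = 0.0578 → 5.8 centimorgans.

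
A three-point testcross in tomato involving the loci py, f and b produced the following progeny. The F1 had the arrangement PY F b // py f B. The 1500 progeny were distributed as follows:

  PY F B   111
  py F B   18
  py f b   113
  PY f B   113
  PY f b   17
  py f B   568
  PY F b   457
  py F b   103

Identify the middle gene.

f

The two rarest classes, PY f b and py F B, are the double crossovers. Comparing them with the parentals, only the f allele has switched, so f is the middle locus and the order is py – f – b.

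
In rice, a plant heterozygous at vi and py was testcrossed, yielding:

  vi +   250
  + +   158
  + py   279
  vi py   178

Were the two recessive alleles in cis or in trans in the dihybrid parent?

The two most frequent classes are + py (279) and vi + (250); these are the parental (non-recombinant) types.
So the F1 carried + py on one chromosome and vi + on the other — the recessive alleles are on opposite chromosomes (trans / repulsion).

trans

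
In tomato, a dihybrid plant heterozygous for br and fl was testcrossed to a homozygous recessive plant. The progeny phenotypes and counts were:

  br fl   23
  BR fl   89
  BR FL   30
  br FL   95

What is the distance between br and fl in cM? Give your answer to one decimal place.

The two most frequent classes, BR fl (89) and br FL (95), are the parental types, so the F1 was BR fl / br FL.
The recombinant classes are BR FL and br fl: 30 + 23 = 53.
Recombination frequency = 53/237 = 0.2236 ≈ 22.4%, i.e. 22.4 cM.

22.4 cM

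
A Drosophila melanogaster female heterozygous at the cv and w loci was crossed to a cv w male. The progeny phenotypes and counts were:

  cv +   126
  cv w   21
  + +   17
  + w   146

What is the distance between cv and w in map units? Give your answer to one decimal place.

12.3 map units

The two most frequent classes, + w (146) and cv + (126), are the parental types, so the F1 was + w / cv +.
The recombinant classes are + + and cv w: 17 + 21 = 38.
Recombination frequency = 38/310 = 0.1226 ≈ 12.3%, i.e. 12.3 map units.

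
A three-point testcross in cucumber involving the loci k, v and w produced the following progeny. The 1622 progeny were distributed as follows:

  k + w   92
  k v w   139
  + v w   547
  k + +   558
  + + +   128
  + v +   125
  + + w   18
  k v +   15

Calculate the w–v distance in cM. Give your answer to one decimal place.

15.4 cM

The two most frequent reciprocal classes, + v w and k + +, are the parental types, so the F1 was + v w / k + +.
The two rarest classes, + + w and k v +, are the double crossovers. Comparing them with the parentals, only the v allele has switched, so v is the middle locus and the order is k – v – w.
Crossovers in the v–w interval produce the single-crossover classes + v + and k + w (125 + 92 = 217) plus the double crossovers (33).
RF(v–w) = (217 + 33) / 1622 = 250/1622 = 0.1541 → 15.4 cM.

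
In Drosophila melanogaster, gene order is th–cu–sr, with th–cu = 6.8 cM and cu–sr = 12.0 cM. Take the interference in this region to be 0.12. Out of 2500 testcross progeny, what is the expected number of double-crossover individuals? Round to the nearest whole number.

Map distances give recombination frequencies of 0.068 and 0.120 for the two intervals.
With interference 0.12 (so coincidence = 0.88), expected double-crossover frequency = 0.068 × 0.120 × 0.88 = 0.00718.
Expected number = 0.00718 × 2500 = 17.95 ≈ 18.

18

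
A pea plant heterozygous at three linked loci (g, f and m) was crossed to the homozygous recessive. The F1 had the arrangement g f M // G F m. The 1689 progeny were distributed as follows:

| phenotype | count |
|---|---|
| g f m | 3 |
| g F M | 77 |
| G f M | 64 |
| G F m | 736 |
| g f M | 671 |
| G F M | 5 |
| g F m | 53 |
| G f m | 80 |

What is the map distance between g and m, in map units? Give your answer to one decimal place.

7.4 map units

The two rarest classes, g f m and G F M, are the double crossovers. Comparing them with the parentals, only the m allele has switched, so m is the middle locus and the order is g – m – f.
Crossovers in the g–m interval produce the single-crossover classes G f M and g F m (64 + 53 = 117) plus the double crossovers (8).
RF(g–m) = (117 + 8) / 1689 = 125/1689 = 0.0740 → 7.4 map units.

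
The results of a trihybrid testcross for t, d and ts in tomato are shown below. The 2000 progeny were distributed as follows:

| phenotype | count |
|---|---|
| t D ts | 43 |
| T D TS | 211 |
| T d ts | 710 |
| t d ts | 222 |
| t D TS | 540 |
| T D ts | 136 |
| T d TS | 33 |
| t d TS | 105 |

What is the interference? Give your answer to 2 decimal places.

0.06

The two most frequent reciprocal classes, t D TS and T d ts, are the parental types, so the F1 was t D TS / T d ts.
The two rarest classes, t D ts and T d TS, are the double crossovers. Comparing them with the parentals, only the ts allele has switched, so ts is the middle locus and the order is d – ts – t.
d–ts: (241 + 76)/2000 = 0.1585; ts–t: (433 + 76)/2000 = 0.2545.
Expected DCO frequency = 0.1585 × 0.2545 ≈ 0.04034; observed = 76/2000 ≈ 0.03800.
Coefficient of coincidence = 0.03800/0.04034 ≈ 0.94; interference = 1 − 0.94 = 0.06.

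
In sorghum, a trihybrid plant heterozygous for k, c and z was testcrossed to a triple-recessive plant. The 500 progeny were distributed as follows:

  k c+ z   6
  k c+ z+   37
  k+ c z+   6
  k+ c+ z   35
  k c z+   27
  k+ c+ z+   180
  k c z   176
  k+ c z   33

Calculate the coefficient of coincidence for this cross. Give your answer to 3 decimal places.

0.989

The two most frequent reciprocal classes, k c z and k+ c+ z+, are the parental types, so the F1 was k c z / k+ c+ z+.
The two rarest classes, k c+ z and k+ c z+, are the double crossovers. Comparing them with the parentals, only the c allele has switched, so c is the middle locus and the order is z – c – k.
z–c: (62 + 12)/500 = 0.1480; c–k: (70 + 12)/500 = 0.1640.
Expected DCO frequency = 0.1480 × 0.1640 ≈ 0.02427; observed = 12/500 ≈ 0.02400.
Coefficient of coincidence = 0.02400/0.02427 ≈ 0.989.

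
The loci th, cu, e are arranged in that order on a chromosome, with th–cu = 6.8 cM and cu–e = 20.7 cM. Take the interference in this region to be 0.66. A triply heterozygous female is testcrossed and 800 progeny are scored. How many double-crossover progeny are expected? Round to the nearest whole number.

Map distances give recombination frequencies of 0.068 and 0.207 for the two intervals.
With interference 0.66 (so coincidence = 0.34), expected double-crossover frequency = 0.068 × 0.207 × 0.34 = 0.00479.
Expected number = 0.00479 × 800 = 3.83 ≈ 4.

4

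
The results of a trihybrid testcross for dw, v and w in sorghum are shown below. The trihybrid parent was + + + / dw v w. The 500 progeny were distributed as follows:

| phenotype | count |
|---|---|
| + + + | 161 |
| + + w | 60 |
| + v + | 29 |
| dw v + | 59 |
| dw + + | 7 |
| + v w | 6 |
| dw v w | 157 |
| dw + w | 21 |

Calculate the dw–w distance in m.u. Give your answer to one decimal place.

26.4 m.u.

The two rarest classes, dw + + and + v w, are the double crossovers. Comparing them with the parentals, only the dw allele has switched, so dw is the middle locus and the order is v – dw – w.
Crossovers in the dw–w interval produce the single-crossover classes + + w and dw v + (60 + 59 = 119) plus the double crossovers (13).
RF(dw–w) = (119 + 13) / 500 = 132/500 = 0.2640 → 26.4 m.u.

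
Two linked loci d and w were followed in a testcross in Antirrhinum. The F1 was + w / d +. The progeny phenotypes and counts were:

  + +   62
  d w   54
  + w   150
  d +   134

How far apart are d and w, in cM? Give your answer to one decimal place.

The recombinant classes are + + and d w: 62 + 54 = 116.
Recombination frequency = 116/400 = 0.2900 ≈ 29.0%, i.e. 29.0 cM.

29.0 cM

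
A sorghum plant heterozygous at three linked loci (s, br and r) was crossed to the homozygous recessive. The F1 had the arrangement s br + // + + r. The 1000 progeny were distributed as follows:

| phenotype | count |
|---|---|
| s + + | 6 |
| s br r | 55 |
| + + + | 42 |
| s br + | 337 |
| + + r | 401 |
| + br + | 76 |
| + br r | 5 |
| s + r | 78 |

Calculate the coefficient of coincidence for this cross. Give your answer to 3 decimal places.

The two rarest classes, s + + and + br r, are the double crossovers. Comparing them with the parentals, only the br allele has switched, so br is the middle locus and the order is r – br – s.
r–br: (97 + 11)/1000 = 0.1080; br–s: (154 + 11)/1000 = 0.1650.
Expected DCO frequency = 0.1080 × 0.1650 ≈ 0.01782; observed = 11/1000 ≈ 0.01100.
Coefficient of coincidence = 0.01100/0.01782 ≈ 0.617.

0.617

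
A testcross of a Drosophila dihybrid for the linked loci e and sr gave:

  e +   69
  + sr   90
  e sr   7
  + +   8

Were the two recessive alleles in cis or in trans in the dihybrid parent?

The two most frequent classes are + sr (90) and e + (69); these are the parental (non-recombinant) types.
So the F1 carried + sr on one chromosome and e + on the other — the recessive alleles are on opposite chromosomes (trans / repulsion).

trans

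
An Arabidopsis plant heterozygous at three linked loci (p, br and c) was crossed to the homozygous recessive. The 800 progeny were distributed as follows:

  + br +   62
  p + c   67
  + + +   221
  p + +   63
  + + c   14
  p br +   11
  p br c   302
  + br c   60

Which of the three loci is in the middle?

The two most frequent reciprocal classes, + + + and p br c, are the parental types, so the F1 was + + + / p br c.
The two rarest classes, + + c and p br +, are the double crossovers. Comparing them with the parentals, only the c allele has switched, so c is the middle locus and the order is p – c – br.

c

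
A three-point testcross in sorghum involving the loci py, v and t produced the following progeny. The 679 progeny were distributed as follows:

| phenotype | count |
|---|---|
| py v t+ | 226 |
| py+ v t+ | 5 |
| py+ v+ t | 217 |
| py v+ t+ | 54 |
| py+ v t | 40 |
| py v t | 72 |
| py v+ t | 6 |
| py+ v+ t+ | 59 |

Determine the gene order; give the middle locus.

py

The two most frequent reciprocal classes, py+ v+ t and py v t+, are the parental types, so the F1 was py+ v+ t / py v t+.
The two rarest classes, py v+ t and py+ v t+, are the double crossovers. Comparing them with the parentals, only the py allele has switched, so py is the middle locus and the order is v – py – t.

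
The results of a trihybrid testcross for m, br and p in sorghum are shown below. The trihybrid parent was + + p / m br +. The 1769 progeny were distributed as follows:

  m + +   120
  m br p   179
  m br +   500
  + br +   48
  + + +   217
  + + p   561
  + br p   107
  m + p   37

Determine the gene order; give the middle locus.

The two rarest classes, m + p and + br +, are the double crossovers. Comparing them with the parentals, only the m allele has switched, so m is the middle locus and the order is p – m – br.

m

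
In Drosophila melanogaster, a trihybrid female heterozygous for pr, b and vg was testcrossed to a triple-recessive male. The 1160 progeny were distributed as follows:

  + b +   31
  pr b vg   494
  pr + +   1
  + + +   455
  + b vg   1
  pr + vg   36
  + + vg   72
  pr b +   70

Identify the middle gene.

The two most frequent reciprocal classes, pr b vg and + + +, are the parental types, so the F1 was pr b vg / + + +.
The two rarest classes, + b vg and pr + +, are the double crossovers. Comparing them with the parentals, only the pr allele has switched, so pr is the middle locus and the order is vg – pr – b.

pr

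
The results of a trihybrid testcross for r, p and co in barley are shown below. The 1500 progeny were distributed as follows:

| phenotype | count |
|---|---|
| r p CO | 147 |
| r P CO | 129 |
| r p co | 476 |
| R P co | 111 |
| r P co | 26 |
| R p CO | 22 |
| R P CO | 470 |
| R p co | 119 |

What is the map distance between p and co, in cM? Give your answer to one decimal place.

The two most frequent reciprocal classes, R P CO and r p co, are the parental types, so the F1 was R P CO / r p co.
The two rarest classes, R p CO and r P co, are the double crossovers. Comparing them with the parentals, only the p allele has switched, so p is the middle locus and the order is r – p – co.
Crossovers in the p–co interval produce the single-crossover classes R P co and r p CO (111 + 147 = 258) plus the double crossovers (48).
RF(p–co) = (258 + 48) / 1500 = 306/1500 = 0.2040 → 20.4 cM.

20.4 cM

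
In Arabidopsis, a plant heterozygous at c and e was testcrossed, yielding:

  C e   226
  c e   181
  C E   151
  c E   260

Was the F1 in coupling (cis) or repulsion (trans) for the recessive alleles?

trans

The two most frequent classes are C e (226) and c E (260); these are the parental (non-recombinant) types.
So the F1 carried C e on one chromosome and c E on the other — the recessive alleles are on opposite chromosomes (trans / repulsion).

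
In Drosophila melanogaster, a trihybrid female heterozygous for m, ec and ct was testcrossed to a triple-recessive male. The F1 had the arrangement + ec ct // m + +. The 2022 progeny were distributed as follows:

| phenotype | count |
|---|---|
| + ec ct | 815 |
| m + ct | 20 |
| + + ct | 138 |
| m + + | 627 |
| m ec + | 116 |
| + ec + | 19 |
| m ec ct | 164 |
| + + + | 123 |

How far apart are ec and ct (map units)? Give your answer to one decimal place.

14.5 map units

The two rarest classes, + ec + and m + ct, are the double crossovers. Comparing them with the parentals, only the ct allele has switched, so ct is the middle locus and the order is m – ct – ec.
Crossovers in the ct–ec interval produce the single-crossover classes + + ct and m ec + (138 + 116 = 254) plus the double crossovers (39).
RF(ct–ec) = (254 + 39) / 2022 = 293/2022 = 0.1449 → 14.5 map units.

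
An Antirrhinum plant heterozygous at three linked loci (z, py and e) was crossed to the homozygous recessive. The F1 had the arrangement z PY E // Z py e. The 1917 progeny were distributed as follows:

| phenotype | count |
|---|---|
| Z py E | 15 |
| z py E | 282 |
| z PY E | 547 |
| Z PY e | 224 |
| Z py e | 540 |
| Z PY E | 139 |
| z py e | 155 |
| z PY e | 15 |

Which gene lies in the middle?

e

The two rarest classes, z PY e and Z py E, are the double crossovers. Comparing them with the parentals, only the e allele has switched, so e is the middle locus and the order is py – e – z.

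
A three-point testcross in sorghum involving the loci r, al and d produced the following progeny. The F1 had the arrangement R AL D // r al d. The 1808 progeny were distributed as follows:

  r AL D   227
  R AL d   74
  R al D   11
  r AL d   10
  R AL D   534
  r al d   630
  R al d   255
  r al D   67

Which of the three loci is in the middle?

al

The two rarest classes, R al D and r AL d, are the double crossovers. Comparing them with the parentals, only the al allele has switched, so al is the middle locus and the order is d – al – r.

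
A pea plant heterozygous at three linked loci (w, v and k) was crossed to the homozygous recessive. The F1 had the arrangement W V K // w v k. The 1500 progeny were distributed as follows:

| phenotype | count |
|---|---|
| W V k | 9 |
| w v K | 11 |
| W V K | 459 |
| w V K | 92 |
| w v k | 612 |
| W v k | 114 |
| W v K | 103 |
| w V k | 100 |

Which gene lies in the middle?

The two rarest classes, W V k and w v K, are the double crossovers. Comparing them with the parentals, only the k allele has switched, so k is the middle locus and the order is w – k – v.

k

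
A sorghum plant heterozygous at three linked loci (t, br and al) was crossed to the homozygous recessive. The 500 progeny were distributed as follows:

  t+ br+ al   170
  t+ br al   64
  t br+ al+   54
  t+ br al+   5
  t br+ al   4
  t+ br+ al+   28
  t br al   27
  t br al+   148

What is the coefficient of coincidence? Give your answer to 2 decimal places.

0.55

The two most frequent reciprocal classes, t br al+ and t+ br+ al, are the parental types, so the F1 was t br al+ / t+ br+ al.
The two rarest classes, t+ br al+ and t br+ al, are the double crossovers. Comparing them with the parentals, only the t allele has switched, so t is the middle locus and the order is br – t – al.
br–t: (118 + 9)/500 = 0.2540; t–al: (55 + 9)/500 = 0.1280.
Expected DCO frequency = 0.2540 × 0.1280 ≈ 0.03251; observed = 9/500 ≈ 0.01800.
Coefficient of coincidence = 0.01800/0.03251 ≈ 0.55.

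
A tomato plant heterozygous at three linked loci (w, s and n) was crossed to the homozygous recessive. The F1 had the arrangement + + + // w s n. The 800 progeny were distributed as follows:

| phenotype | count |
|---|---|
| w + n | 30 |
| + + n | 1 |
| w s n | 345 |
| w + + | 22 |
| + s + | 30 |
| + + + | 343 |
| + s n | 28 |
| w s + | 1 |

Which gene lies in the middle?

The two rarest classes, + + n and w s +, are the double crossovers. Comparing them with the parentals, only the n allele has switched, so n is the middle locus and the order is w – n – s.

n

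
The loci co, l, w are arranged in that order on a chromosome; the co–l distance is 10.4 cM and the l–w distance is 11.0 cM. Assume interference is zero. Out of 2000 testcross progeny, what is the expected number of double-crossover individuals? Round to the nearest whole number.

23

Map distances give recombination frequencies of 0.104 and 0.110 for the two intervals.
With no interference, expected double-crossover frequency = 0.104 × 0.110 = 0.01144.
Expected number = 0.01144 × 2000 = 22.88 ≈ 23.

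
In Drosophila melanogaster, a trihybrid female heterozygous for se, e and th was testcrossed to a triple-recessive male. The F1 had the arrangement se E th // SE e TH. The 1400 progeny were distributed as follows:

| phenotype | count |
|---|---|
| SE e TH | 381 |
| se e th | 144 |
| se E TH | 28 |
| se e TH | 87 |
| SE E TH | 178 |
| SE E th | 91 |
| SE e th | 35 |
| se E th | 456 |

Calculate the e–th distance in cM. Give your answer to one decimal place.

The two rarest classes, se E TH and SE e th, are the double crossovers. Comparing them with the parentals, only the th allele has switched, so th is the middle locus and the order is e – th – se.
Crossovers in the e–th interval produce the single-crossover classes se e th and SE E TH (144 + 178 = 322) plus the double crossovers (63).
RF(e–th) = (322 + 63) / 1400 = 385/1400 = 0.2750 → 27.5 cM.

27.5 cM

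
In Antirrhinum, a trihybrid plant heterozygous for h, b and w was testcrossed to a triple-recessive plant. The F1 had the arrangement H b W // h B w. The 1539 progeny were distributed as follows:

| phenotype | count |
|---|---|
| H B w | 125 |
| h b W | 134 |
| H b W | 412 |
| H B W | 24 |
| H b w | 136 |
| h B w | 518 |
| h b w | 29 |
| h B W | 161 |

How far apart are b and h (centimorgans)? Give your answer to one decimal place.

The two rarest classes, H B W and h b w, are the double crossovers. Comparing them with the parentals, only the b allele has switched, so b is the middle locus and the order is h – b – w.
Crossovers in the h–b interval produce the single-crossover classes h b W and H B w (134 + 125 = 259) plus the double crossovers (53).
RF(h–b) = (259 + 53) / 1539 = 312/1539 = 0.2027 → 20.3 centimorgans.

20.3 centimorgans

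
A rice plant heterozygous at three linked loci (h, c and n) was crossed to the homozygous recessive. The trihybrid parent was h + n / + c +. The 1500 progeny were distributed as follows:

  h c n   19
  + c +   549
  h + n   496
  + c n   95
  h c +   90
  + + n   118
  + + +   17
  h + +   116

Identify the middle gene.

The two rarest classes, h c n and + + +, are the double crossovers. Comparing them with the parentals, only the c allele has switched, so c is the middle locus and the order is h – c – n.

c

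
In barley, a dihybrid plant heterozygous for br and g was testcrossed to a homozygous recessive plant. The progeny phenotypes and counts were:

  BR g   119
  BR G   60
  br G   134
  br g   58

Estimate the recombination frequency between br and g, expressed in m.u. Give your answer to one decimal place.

31.8 m.u.

The two most frequent classes, BR g (119) and br G (134), are the parental types, so the F1 was BR g / br G.
The recombinant classes are BR G and br g: 60 + 58 = 118.
Recombination frequency = 118/371 = 0.3181 ≈ 31.8%, i.e. 31.8 m.u.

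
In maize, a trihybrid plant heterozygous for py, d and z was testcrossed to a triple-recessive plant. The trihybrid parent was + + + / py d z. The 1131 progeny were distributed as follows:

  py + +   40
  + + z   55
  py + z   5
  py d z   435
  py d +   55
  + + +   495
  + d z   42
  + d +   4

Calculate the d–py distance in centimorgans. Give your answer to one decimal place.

The two rarest classes, + d + and py + z, are the double crossovers. Comparing them with the parentals, only the d allele has switched, so d is the middle locus and the order is py – d – z.
Crossovers in the py–d interval produce the single-crossover classes py + + and + d z (40 + 42 = 82) plus the double crossovers (9).
RF(py–d) = (82 + 9) / 1131 = 91/1131 = 0.0805 → 8.0 centimorgans.

8.0 centimorgans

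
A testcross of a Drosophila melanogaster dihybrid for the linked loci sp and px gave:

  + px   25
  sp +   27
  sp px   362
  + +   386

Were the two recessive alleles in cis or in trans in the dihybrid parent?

cis

The two most frequent classes are + + (386) and sp px (362); these are the parental (non-recombinant) types.
So the F1 carried + + on one chromosome and sp px on the other — the recessive alleles are on the same chromosome (cis / coupling).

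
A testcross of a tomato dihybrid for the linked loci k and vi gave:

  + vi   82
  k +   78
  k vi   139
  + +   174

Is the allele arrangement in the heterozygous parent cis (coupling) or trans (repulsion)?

cis

The two most frequent classes are + + (174) and k vi (139); these are the parental (non-recombinant) types.
So the F1 carried + + on one chromosome and k vi on the other — the recessive alleles are on the same chromosome (cis / coupling).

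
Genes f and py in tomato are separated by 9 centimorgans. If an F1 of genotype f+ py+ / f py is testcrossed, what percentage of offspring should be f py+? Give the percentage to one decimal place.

4.5%

A map distance of 9 centimorgans corresponds to a recombination frequency of 0.090.
The F1 is f+ py+ / f py, so f py+ is a recombinant gamete class with expected frequency r/2 = 0.090/2 = 0.0450.
That is 0.0450 = 4.5% of the progeny.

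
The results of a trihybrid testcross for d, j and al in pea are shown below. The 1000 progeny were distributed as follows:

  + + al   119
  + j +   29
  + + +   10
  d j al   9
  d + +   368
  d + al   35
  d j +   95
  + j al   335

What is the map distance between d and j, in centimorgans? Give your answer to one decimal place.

23.3 centimorgans

The two most frequent reciprocal classes, + j al and d + +, are the parental types, so the F1 was + j al / d + +.
The two rarest classes, d j al and + + +, are the double crossovers. Comparing them with the parentals, only the d allele has switched, so d is the middle locus and the order is j – d – al.
Crossovers in the j–d interval produce the single-crossover classes + + al and d j + (119 + 95 = 214) plus the double crossovers (19).
RF(j–d) = (214 + 19) / 1000 = 233/1000 = 0.2330 → 23.3 centimorgans.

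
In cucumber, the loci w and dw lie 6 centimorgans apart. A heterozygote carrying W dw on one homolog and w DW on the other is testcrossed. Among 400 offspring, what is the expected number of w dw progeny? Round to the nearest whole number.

A map distance of 6 centimorgans corresponds to a recombination frequency of 0.060.
The F1 is W dw / w DW, so w dw is a recombinant gamete class with expected frequency r/2 = 0.060/2 = 0.0300.
Expected number = 0.0300 × 400 = 12.00 ≈ 12.

12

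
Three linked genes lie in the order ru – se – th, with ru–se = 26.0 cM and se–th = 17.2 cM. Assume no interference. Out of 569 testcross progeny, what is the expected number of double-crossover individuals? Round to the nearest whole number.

25

Map distances give recombination frequencies of 0.260 and 0.172 for the two intervals.
With no interference, expected double-crossover frequency = 0.260 × 0.172 = 0.04472.
Expected number = 0.04472 × 569 = 25.45 ≈ 25.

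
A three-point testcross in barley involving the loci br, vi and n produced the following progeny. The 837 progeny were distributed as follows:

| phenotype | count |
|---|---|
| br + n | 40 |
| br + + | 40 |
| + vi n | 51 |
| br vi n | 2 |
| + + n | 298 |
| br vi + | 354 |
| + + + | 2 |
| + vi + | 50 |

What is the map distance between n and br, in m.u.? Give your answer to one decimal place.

The two most frequent reciprocal classes, br vi + and + + n, are the parental types, so the F1 was br vi + / + + n.
The two rarest classes, br vi n and + + +, are the double crossovers. Comparing them with the parentals, only the n allele has switched, so n is the middle locus and the order is br – n – vi.
Crossovers in the br–n interval produce the single-crossover classes + vi + and br + n (50 + 40 = 90) plus the double crossovers (4).
RF(br–n) = (90 + 4) / 837 = 94/837 = 0.1123 → 11.2 m.u.

11.2 m.u.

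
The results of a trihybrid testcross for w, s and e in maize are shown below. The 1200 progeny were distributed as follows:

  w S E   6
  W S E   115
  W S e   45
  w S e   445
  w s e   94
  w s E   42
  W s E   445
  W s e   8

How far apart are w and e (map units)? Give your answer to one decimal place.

The two most frequent reciprocal classes, w S e and W s E, are the parental types, so the F1 was w S e / W s E.
The two rarest classes, w S E and W s e, are the double crossovers. Comparing them with the parentals, only the e allele has switched, so e is the middle locus and the order is s – e – w.
Crossovers in the e–w interval produce the single-crossover classes W S e and w s E (45 + 42 = 87) plus the double crossovers (14).
RF(e–w) = (87 + 14) / 1200 = 101/1200 = 0.0842 → 8.4 map units.

8.4 map units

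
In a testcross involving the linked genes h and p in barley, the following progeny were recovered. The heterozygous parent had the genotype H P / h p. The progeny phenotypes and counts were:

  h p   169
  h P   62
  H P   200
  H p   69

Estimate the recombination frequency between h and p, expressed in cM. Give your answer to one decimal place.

The recombinant classes are H p and h P: 69 + 62 = 131.
Recombination frequency = 131/500 = 0.2620 ≈ 26.2%, i.e. 26.2 cM.

26.2 cM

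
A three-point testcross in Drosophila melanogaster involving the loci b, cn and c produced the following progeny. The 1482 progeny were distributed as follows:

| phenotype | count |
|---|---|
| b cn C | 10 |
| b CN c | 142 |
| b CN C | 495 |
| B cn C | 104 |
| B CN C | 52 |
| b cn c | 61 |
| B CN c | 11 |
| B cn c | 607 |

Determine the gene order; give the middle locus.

The two most frequent reciprocal classes, B cn c and b CN C, are the parental types, so the F1 was B cn c / b CN C.
The two rarest classes, B CN c and b cn C, are the double crossovers. Comparing them with the parentals, only the cn allele has switched, so cn is the middle locus and the order is b – cn – c.

cn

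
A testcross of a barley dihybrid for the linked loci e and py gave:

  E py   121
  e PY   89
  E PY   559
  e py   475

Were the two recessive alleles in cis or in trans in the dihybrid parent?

The two most frequent classes are E PY (559) and e py (475); these are the parental (non-recombinant) types.
So the F1 carried E PY on one chromosome and e py on the other — the recessive alleles are on the same chromosome (cis / coupling).

cis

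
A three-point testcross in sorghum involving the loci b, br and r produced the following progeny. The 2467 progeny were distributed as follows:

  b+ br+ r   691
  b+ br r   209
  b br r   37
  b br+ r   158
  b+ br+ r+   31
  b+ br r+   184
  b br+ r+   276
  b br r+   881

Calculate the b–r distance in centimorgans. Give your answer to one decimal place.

The two most frequent reciprocal classes, b+ br+ r and b br r+, are the parental types, so the F1 was b+ br+ r / b br r+.
The two rarest classes, b+ br+ r+ and b br r, are the double crossovers. Comparing them with the parentals, only the r allele has switched, so r is the middle locus and the order is b – r – br.
Crossovers in the b–r interval produce the single-crossover classes b br+ r and b+ br r+ (158 + 184 = 342) plus the double crossovers (68).
RF(b–r) = (342 + 68) / 2467 = 410/2467 = 0.1662 → 16.6 centimorgans.

16.6 centimorgans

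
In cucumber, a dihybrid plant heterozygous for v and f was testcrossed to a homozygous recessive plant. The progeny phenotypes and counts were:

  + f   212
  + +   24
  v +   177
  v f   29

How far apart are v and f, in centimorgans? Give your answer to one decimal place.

The two most frequent classes, + f (212) and v + (177), are the parental types, so the F1 was + f / v +.
The recombinant classes are + + and v f: 24 + 29 = 53.
Recombination frequency = 53/442 = 0.1199 ≈ 12.0%, i.e. 12.0 centimorgans.

12.0 centimorgans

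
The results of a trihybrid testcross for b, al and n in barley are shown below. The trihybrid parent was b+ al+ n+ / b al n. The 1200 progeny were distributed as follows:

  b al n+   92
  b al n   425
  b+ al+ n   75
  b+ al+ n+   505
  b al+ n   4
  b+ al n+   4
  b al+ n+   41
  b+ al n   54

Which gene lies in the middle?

The two rarest classes, b+ al n+ and b al+ n, are the double crossovers. Comparing them with the parentals, only the al allele has switched, so al is the middle locus and the order is b – al – n.

al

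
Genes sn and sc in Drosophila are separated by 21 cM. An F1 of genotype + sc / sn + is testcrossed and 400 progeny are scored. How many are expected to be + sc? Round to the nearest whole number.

A map distance of 21 cM corresponds to a recombination frequency of 0.210.
The F1 is + sc / sn +, so + sc is a parental gamete class with expected frequency (1 − r)/2 = 0.790/2 = 0.3950.
Expected number = 0.3950 × 400 = 158.00 ≈ 158.

158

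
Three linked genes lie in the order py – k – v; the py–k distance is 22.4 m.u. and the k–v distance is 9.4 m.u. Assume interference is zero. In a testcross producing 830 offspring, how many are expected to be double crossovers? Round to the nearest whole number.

Map distances give recombination frequencies of 0.224 and 0.094 for the two intervals.
With no interference, expected double-crossover frequency = 0.224 × 0.094 = 0.02106.
Expected number = 0.02106 × 830 = 17.48 ≈ 17.

17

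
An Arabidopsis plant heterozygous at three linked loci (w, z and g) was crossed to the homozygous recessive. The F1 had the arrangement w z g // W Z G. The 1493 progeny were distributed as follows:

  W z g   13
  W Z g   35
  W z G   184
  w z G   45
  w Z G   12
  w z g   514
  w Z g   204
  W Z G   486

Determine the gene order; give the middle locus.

w

The two rarest classes, W z g and w Z G, are the double crossovers. Comparing them with the parentals, only the w allele has switched, so w is the middle locus and the order is z – w – g.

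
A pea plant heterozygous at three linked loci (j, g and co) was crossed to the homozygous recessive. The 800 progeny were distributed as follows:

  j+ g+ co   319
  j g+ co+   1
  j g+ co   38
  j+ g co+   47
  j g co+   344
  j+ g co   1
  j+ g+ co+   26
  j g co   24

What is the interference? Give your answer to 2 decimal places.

The two most frequent reciprocal classes, j g co+ and j+ g+ co, are the parental types, so the F1 was j g co+ / j+ g+ co.
The two rarest classes, j g+ co+ and j+ g co, are the double crossovers. Comparing them with the parentals, only the g allele has switched, so g is the middle locus and the order is j – g – co.
j–g: (85 + 2)/800 = 0.1087; g–co: (50 + 2)/800 = 0.0650.
Expected DCO frequency = 0.1087 × 0.0650 ≈ 0.00707; observed = 2/800 ≈ 0.00250.
Coefficient of coincidence = 0.00250/0.00707 ≈ 0.35; interference = 1 − 0.35 = 0.65.

0.65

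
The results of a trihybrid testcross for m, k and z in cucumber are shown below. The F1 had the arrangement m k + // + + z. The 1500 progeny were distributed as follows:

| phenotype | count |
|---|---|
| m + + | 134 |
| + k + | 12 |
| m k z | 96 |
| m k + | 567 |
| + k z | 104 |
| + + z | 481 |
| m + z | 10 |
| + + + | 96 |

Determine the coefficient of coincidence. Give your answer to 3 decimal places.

0.593

The two rarest classes, + k + and m + z, are the double crossovers. Comparing them with the parentals, only the m allele has switched, so m is the middle locus and the order is z – m – k.
z–m: (192 + 22)/1500 = 0.1427; m–k: (238 + 22)/1500 = 0.1733.
Expected DCO frequency = 0.1427 × 0.1733 ≈ 0.02473; observed = 22/1500 ≈ 0.01467.
Coefficient of coincidence = 0.01467/0.02473 ≈ 0.593.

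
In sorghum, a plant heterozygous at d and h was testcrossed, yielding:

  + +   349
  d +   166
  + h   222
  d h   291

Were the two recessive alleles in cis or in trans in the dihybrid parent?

The two most frequent classes are + + (349) and d h (291); these are the parental (non-recombinant) types.
So the F1 carried + + on one chromosome and d h on the other — the recessive alleles are on the same chromosome (cis / coupling).

cis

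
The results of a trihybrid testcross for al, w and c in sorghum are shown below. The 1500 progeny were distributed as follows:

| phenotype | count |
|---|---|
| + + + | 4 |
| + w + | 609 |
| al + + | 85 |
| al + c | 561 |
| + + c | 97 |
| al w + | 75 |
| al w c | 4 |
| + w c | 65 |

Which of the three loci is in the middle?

The two most frequent reciprocal classes, + w + and al + c, are the parental types, so the F1 was + w + / al + c.
The two rarest classes, + + + and al w c, are the double crossovers. Comparing them with the parentals, only the w allele has switched, so w is the middle locus and the order is al – w – c.

w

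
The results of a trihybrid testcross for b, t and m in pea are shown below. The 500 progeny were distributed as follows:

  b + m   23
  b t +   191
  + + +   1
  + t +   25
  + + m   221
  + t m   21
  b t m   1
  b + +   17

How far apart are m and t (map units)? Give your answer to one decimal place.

8.0 map units

The two most frequent reciprocal classes, b t + and + + m, are the parental types, so the F1 was b t + / + + m.
The two rarest classes, b t m and + + +, are the double crossovers. Comparing them with the parentals, only the m allele has switched, so m is the middle locus and the order is t – m – b.
Crossovers in the t–m interval produce the single-crossover classes b + + and + t m (17 + 21 = 38) plus the double crossovers (2).
RF(t–m) = (38 + 2) / 500 = 40/500 = 0.0800 → 8.0 map units.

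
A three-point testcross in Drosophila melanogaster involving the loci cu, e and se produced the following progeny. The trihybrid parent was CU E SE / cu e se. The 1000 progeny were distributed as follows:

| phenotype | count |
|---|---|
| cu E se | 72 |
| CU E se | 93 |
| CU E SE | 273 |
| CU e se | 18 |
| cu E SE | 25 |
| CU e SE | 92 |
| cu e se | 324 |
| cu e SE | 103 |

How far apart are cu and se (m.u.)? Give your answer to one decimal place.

23.9 m.u.

The two rarest classes, cu E SE and CU e se, are the double crossovers. Comparing them with the parentals, only the cu allele has switched, so cu is the middle locus and the order is e – cu – se.
Crossovers in the cu–se interval produce the single-crossover classes CU E se and cu e SE (93 + 103 = 196) plus the double crossovers (43).
RF(cu–se) = (196 + 43) / 1000 = 239/1000 = 0.2390 → 23.9 m.u.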